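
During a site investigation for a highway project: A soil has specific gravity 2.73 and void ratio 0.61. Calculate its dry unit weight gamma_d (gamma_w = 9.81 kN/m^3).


Using gamma_d = Gs * gamma_w / (1 + e)
gamma_d = 2.73 * 9.81 / (1 + 0.61)
gamma_d = 2.73 * 9.81 / 1.61
gamma_d = 16.634 kN/m^3


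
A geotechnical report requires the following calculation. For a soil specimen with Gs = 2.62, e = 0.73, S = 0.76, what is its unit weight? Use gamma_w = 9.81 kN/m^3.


Result: 18.003 kN/m^3

Derivation:
Using gamma = gamma_w * (Gs + S*e) / (1 + e)
Numerator: Gs + S*e = 2.62 + 0.76*0.73 = 3.1748
Denominator: 1 + e = 1 + 0.73 = 1.73
gamma = 9.81 * 3.1748 / 1.73
gamma = 18.003 kN/m^3


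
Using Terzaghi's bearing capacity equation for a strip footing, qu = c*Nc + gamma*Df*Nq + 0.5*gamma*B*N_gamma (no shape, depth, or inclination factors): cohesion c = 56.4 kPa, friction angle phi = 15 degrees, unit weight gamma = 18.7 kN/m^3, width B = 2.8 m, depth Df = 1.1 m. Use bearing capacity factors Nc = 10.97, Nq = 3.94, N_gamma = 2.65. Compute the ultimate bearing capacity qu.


Compute qu = c*Nc + gamma*Df*Nq + 0.5*gamma*B*N_gamma
Term 1: 56.4 * 10.97 = 618.708
Term 2: 18.7 * 1.1 * 3.94 = 81.0458
Term 3: 0.5 * 18.7 * 2.8 * 2.65 = 69.377
qu = 618.708 + 81.0458 + 69.377
qu = 769.13 kPa


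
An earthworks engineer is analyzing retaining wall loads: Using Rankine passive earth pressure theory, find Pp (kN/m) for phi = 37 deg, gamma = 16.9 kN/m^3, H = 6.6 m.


Compute passive earth pressure coefficient:
Kp = tan^2(45 + phi/2) = tan^2(63.5) = 4.022791
Compute passive force:
Pp = 0.5 * Kp * gamma * H^2
Pp = 0.5 * 4.022791 * 16.9 * 6.6^2
Pp = 1480.72 kN/m


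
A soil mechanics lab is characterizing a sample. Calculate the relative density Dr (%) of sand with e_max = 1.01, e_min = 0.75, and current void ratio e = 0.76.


Using Dr = (e_max - e) / (e_max - e_min) * 100
e_max - e = 1.01 - 0.76 = 0.25
e_max - e_min = 1.01 - 0.75 = 0.26
Dr = 0.25 / 0.26 * 100
Dr = 96.15 %


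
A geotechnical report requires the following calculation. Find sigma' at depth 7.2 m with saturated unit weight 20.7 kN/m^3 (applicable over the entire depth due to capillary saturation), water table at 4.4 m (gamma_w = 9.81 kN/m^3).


Result: 121.57 kPa

Derivation:
Total stress = gamma_sat * depth
sigma = 20.7 * 7.2 = 149.04 kPa
Pore water pressure u = gamma_w * (depth - d_wt)
u = 9.81 * (7.2 - 4.4) = 27.468 kPa
Effective stress = sigma - u
sigma' = 149.04 - 27.468 = 121.57 kPa


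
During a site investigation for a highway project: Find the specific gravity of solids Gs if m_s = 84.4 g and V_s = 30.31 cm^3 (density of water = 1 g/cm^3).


Result: 2.785

Derivation:
Using Gs = m_s / (V_s * rho_w)
Since rho_w = 1 g/cm^3:
Gs = 84.4 / 30.31
Gs = 2.785


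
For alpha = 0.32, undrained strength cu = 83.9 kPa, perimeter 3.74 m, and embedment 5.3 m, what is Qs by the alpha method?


Using Qs = alpha * cu * perimeter * L
Qs = 0.32 * 83.9 * 3.74 * 5.3
Qs = 532.18 kN


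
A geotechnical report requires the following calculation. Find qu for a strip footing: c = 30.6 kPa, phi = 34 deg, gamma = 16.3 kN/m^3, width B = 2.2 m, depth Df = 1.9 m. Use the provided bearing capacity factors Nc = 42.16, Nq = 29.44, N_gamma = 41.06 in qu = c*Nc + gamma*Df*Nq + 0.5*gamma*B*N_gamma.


Compute qu = c*Nc + gamma*Df*Nq + 0.5*gamma*B*N_gamma
Term 1: 30.6 * 42.16 = 1290.096
Term 2: 16.3 * 1.9 * 29.44 = 911.7568
Term 3: 0.5 * 16.3 * 2.2 * 41.06 = 736.2058
qu = 1290.096 + 911.7568 + 736.2058
qu = 2938.06 kPa


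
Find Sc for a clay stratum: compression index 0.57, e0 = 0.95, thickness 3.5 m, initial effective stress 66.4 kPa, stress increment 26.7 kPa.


Result: 0.1502 m

Derivation:
Using Sc = Cc * H / (1 + e0) * log10((sigma0 + delta_sigma) / sigma0)
Stress ratio = (66.4 + 26.7) / 66.4 = 1.40211
log10(1.40211) = 0.146782
Cc * H / (1 + e0) = 0.57 * 3.5 / (1 + 0.95) = 1.02308
Sc = 1.02308 * 0.146782
Sc = 0.1502 m


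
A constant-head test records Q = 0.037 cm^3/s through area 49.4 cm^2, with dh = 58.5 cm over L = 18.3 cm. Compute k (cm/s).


Compute hydraulic gradient:
i = dh / L = 58.5 / 18.3 = 3.19672
Then apply Darcy's law:
k = Q / (A * i)
k = 0.037 / (49.4 * 3.19672)
k = 0.037 / 157.918
k = 0.000234 cm/s


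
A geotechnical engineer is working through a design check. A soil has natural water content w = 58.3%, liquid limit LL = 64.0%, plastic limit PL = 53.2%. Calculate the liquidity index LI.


First compute the plasticity index:
PI = LL - PL = 64.0 - 53.2 = 10.8
Then compute the liquidity index:
LI = (w - PL) / PI
LI = (58.3 - 53.2) / 10.8
LI = 0.472


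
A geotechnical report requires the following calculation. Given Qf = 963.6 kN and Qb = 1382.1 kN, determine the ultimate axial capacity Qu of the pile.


Using Qu = Qf + Qb
Qu = 963.6 + 1382.1
Qu = 2345.7 kN


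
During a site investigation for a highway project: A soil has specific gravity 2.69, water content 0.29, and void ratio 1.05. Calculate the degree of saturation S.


Using S = Gs * w / e
S = 2.69 * 0.29 / 1.05
S = 0.743


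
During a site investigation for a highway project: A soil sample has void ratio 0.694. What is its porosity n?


Using the relation n = e / (1 + e)
n = 0.694 / (1 + 0.694)
n = 0.694 / 1.694
n = 0.4097


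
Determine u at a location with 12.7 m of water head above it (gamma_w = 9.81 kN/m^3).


Using u = gamma_w * h_w
u = 9.81 * 12.7
u = 124.59 kPa


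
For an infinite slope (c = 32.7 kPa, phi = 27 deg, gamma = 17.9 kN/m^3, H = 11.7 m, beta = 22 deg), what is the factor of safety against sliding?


Using Fs = c / (gamma*H*sin(beta)*cos(beta)) + tan(phi)/tan(beta)
Cohesion contribution = 32.7 / (17.9*11.7*sin(22)*cos(22))
Cohesion contribution = 0.449539
Friction contribution = tan(27)/tan(22) = 1.26112
Fs = 0.449539 + 1.26112
Fs = 1.711


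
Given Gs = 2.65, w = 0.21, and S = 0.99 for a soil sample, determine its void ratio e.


Using the relation e = Gs * w / S
e = 2.65 * 0.21 / 0.99
e = 0.5621


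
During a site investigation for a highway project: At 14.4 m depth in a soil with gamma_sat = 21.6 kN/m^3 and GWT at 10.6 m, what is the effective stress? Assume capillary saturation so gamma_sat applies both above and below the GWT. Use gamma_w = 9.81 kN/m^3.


Total stress = gamma_sat * depth
sigma = 21.6 * 14.4 = 311.04 kPa
Pore water pressure u = gamma_w * (depth - d_wt)
u = 9.81 * (14.4 - 10.6) = 37.278 kPa
Effective stress = sigma - u
sigma' = 311.04 - 37.278 = 273.76 kPa


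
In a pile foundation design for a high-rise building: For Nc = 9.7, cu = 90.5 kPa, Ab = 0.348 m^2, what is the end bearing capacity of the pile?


Result: 305.49 kN

Derivation:
Using Qb = Nc * cu * Ab
Qb = 9.7 * 90.5 * 0.348
Qb = 305.49 kN


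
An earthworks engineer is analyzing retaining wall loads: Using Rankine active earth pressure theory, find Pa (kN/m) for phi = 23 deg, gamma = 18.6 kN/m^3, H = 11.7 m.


Compute active earth pressure coefficient:
Ka = tan^2(45 - phi/2) = tan^2(33.5) = 0.438092
Compute active force:
Pa = 0.5 * Ka * gamma * H^2
Pa = 0.5 * 0.438092 * 18.6 * 11.7^2
Pa = 557.73 kN/m


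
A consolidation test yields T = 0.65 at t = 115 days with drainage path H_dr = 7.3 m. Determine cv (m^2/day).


Result: 0.3012 m^2/day

Derivation:
Using cv = T * H_dr^2 / t
H_dr^2 = 7.3^2 = 53.29
cv = 0.65 * 53.29 / 115
cv = 0.3012 m^2/day


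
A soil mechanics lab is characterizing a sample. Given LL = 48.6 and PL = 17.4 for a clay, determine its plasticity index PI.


Using PI = LL - PL
PI = 48.6 - 17.4
PI = 31.2


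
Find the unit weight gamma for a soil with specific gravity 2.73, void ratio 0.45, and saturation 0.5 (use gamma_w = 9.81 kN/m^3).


Using gamma = gamma_w * (Gs + S*e) / (1 + e)
Numerator: Gs + S*e = 2.73 + 0.5*0.45 = 2.955
Denominator: 1 + e = 1 + 0.45 = 1.45
gamma = 9.81 * 2.955 / 1.45
gamma = 19.992 kN/m^3


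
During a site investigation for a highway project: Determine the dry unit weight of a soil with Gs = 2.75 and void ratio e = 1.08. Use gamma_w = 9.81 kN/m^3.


Result: 12.97 kN/m^3

Derivation:
Using gamma_d = Gs * gamma_w / (1 + e)
gamma_d = 2.75 * 9.81 / (1 + 1.08)
gamma_d = 2.75 * 9.81 / 2.08
gamma_d = 12.97 kN/m^3


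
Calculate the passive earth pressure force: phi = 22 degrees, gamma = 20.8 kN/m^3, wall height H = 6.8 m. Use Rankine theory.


Result: 1057.0 kN/m

Derivation:
Compute passive earth pressure coefficient:
Kp = tan^2(45 + phi/2) = tan^2(56.0) = 2.197987
Compute passive force:
Pp = 0.5 * Kp * gamma * H^2
Pp = 0.5 * 2.197987 * 20.8 * 6.8^2
Pp = 1057.0 kN/m


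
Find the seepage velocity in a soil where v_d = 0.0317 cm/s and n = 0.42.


Result: 0.07548 cm/s

Derivation:
Using v_s = v_d / n
v_s = 0.0317 / 0.42
v_s = 0.07548 cm/s


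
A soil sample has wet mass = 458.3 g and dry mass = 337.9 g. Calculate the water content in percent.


Using w = (m_wet - m_dry) / m_dry * 100
m_wet - m_dry = 458.3 - 337.9 = 120.4 g
w = 120.4 / 337.9 * 100
w = 35.63 %


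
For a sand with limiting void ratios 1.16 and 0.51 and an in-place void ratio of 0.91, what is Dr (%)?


Using Dr = (e_max - e) / (e_max - e_min) * 100
e_max - e = 1.16 - 0.91 = 0.25
e_max - e_min = 1.16 - 0.51 = 0.65
Dr = 0.25 / 0.65 * 100
Dr = 38.46 %


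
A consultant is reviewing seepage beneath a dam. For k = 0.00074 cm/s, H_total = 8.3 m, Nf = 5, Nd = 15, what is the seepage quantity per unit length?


Convert k to m/s for unit consistency with H:
k = 0.00074 cm/s = 0.00074 / 100 m/s = 7.4e-06 m/s
Using q = k * H * Nf / Nd
Nf / Nd = 5 / 15 = 0.3333
q = 7.4e-06 * 8.3 * 0.3333
q = 2.047e-05 m^3/s per m


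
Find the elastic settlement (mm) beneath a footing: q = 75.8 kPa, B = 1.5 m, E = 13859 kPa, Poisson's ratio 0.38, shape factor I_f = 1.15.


Using Se = q * B * (1 - nu^2) * I_f / E
1 - nu^2 = 1 - 0.38^2 = 0.8556
Se = 75.8 * 1.5 * 0.8556 * 1.15 / 13859
Se = 0.008072 m
Convert to mm: Se = 0.008072 * 1000 = 8.072 mm


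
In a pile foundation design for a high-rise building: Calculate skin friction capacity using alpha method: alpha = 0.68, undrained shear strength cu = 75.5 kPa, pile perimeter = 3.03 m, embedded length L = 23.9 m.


Result: 3717.89 kN

Derivation:
Using Qs = alpha * cu * perimeter * L
Qs = 0.68 * 75.5 * 3.03 * 23.9
Qs = 3717.89 kN


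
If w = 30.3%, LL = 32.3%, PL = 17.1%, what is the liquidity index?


Result: 0.868

Derivation:
First compute the plasticity index:
PI = LL - PL = 32.3 - 17.1 = 15.2
Then compute the liquidity index:
LI = (w - PL) / PI
LI = (30.3 - 17.1) / 15.2
LI = 0.868


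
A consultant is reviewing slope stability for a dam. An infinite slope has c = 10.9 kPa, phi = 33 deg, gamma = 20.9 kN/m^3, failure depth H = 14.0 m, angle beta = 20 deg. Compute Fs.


Using Fs = c / (gamma*H*sin(beta)*cos(beta)) + tan(phi)/tan(beta)
Cohesion contribution = 10.9 / (20.9*14.0*sin(20)*cos(20))
Cohesion contribution = 0.115908
Friction contribution = tan(33)/tan(20) = 1.78423
Fs = 0.115908 + 1.78423
Fs = 1.9


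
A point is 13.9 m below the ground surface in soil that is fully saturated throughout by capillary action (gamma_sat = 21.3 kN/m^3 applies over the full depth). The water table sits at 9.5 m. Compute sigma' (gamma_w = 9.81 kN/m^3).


Total stress = gamma_sat * depth
sigma = 21.3 * 13.9 = 296.07 kPa
Pore water pressure u = gamma_w * (depth - d_wt)
u = 9.81 * (13.9 - 9.5) = 43.164 kPa
Effective stress = sigma - u
sigma' = 296.07 - 43.164 = 252.91 kPa


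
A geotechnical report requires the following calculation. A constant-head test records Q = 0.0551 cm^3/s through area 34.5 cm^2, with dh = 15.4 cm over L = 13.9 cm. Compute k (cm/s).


Result: 0.001442 cm/s

Derivation:
Compute hydraulic gradient:
i = dh / L = 15.4 / 13.9 = 1.10791
Then apply Darcy's law:
k = Q / (A * i)
k = 0.0551 / (34.5 * 1.10791)
k = 0.0551 / 38.223
k = 0.001442 cm/s


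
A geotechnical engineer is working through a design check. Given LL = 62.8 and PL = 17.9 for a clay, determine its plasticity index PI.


Result: 44.9

Derivation:
Using PI = LL - PL
PI = 62.8 - 17.9
PI = 44.9


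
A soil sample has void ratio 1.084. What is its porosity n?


Using the relation n = e / (1 + e)
n = 1.084 / (1 + 1.084)
n = 1.084 / 2.084
n = 0.5202


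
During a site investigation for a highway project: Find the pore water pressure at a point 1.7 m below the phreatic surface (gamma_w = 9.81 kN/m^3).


Using u = gamma_w * h_w
u = 9.81 * 1.7
u = 16.68 kPa


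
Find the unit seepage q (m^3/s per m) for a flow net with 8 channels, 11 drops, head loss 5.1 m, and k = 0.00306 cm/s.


Result: 0.0001135 m^3/s per m

Derivation:
Convert k to m/s for unit consistency with H:
k = 0.00306 cm/s = 0.00306 / 100 m/s = 3.06e-05 m/s
Using q = k * H * Nf / Nd
Nf / Nd = 8 / 11 = 0.7273
q = 3.06e-05 * 5.1 * 0.7273
q = 0.0001135 m^3/s per m


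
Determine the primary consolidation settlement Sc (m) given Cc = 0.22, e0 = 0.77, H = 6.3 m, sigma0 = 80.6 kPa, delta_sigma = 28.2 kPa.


Result: 0.102 m

Derivation:
Using Sc = Cc * H / (1 + e0) * log10((sigma0 + delta_sigma) / sigma0)
Stress ratio = (80.6 + 28.2) / 80.6 = 1.34988
log10(1.34988) = 0.130294
Cc * H / (1 + e0) = 0.22 * 6.3 / (1 + 0.77) = 0.783051
Sc = 0.783051 * 0.130294
Sc = 0.102 m


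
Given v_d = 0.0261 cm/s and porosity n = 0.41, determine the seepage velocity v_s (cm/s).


Result: 0.06366 cm/s

Derivation:
Using v_s = v_d / n
v_s = 0.0261 / 0.41
v_s = 0.06366 cm/s


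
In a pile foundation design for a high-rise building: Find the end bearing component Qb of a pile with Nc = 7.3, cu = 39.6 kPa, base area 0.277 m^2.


Result: 80.08 kN

Derivation:
Using Qb = Nc * cu * Ab
Qb = 7.3 * 39.6 * 0.277
Qb = 80.08 kN


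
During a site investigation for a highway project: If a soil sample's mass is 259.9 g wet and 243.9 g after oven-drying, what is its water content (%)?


Result: 6.56 %

Derivation:
Using w = (m_wet - m_dry) / m_dry * 100
m_wet - m_dry = 259.9 - 243.9 = 16.0 g
w = 16.0 / 243.9 * 100
w = 6.56 %


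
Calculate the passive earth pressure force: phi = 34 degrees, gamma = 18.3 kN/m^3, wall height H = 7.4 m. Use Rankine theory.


Compute passive earth pressure coefficient:
Kp = tan^2(45 + phi/2) = tan^2(62.0) = 3.537132
Compute passive force:
Pp = 0.5 * Kp * gamma * H^2
Pp = 0.5 * 3.537132 * 18.3 * 7.4^2
Pp = 1772.29 kN/m


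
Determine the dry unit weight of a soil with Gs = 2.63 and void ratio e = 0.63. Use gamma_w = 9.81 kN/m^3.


Result: 15.828 kN/m^3

Derivation:
Using gamma_d = Gs * gamma_w / (1 + e)
gamma_d = 2.63 * 9.81 / (1 + 0.63)
gamma_d = 2.63 * 9.81 / 1.63
gamma_d = 15.828 kN/m^3


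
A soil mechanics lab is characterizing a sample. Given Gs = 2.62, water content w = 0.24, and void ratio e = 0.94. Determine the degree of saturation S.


Using S = Gs * w / e
S = 2.62 * 0.24 / 0.94
S = 0.6689


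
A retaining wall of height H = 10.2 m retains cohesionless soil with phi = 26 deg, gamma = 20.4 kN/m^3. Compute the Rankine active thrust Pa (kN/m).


Result: 414.36 kN/m

Derivation:
Compute active earth pressure coefficient:
Ka = tan^2(45 - phi/2) = tan^2(32.0) = 0.390462
Compute active force:
Pa = 0.5 * Ka * gamma * H^2
Pa = 0.5 * 0.390462 * 20.4 * 10.2^2
Pa = 414.36 kN/m


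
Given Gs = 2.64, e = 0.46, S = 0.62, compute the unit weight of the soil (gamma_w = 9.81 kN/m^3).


Result: 19.655 kN/m^3

Derivation:
Using gamma = gamma_w * (Gs + S*e) / (1 + e)
Numerator: Gs + S*e = 2.64 + 0.62*0.46 = 2.9252
Denominator: 1 + e = 1 + 0.46 = 1.46
gamma = 9.81 * 2.9252 / 1.46
gamma = 19.655 kN/m^3


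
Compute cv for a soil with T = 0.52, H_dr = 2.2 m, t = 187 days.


Using cv = T * H_dr^2 / t
H_dr^2 = 2.2^2 = 4.84
cv = 0.52 * 4.84 / 187
cv = 0.01346 m^2/day


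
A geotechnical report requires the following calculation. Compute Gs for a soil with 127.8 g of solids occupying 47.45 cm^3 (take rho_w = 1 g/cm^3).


Using Gs = m_s / (V_s * rho_w)
Since rho_w = 1 g/cm^3:
Gs = 127.8 / 47.45
Gs = 2.693


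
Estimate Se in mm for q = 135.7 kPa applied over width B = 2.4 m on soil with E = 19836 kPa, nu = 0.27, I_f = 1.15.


Using Se = q * B * (1 - nu^2) * I_f / E
1 - nu^2 = 1 - 0.27^2 = 0.9271
Se = 135.7 * 2.4 * 0.9271 * 1.15 / 19836
Se = 0.017505 m
Convert to mm: Se = 0.017505 * 1000 = 17.505 mm


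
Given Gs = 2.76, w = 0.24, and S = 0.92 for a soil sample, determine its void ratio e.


Using the relation e = Gs * w / S
e = 2.76 * 0.24 / 0.92
e = 0.72


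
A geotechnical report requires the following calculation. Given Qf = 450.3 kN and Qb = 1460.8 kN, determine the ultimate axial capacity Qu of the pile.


Result: 1911.1 kN

Derivation:
Using Qu = Qf + Qb
Qu = 450.3 + 1460.8
Qu = 1911.1 kN


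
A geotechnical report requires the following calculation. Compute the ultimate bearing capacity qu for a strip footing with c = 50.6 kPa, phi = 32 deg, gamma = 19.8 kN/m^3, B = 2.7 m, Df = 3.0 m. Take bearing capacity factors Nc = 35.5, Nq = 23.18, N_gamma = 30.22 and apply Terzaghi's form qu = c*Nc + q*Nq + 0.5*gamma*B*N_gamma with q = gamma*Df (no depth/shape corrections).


Compute qu = c*Nc + gamma*Df*Nq + 0.5*gamma*B*N_gamma
Term 1: 50.6 * 35.5 = 1796.3
Term 2: 19.8 * 3.0 * 23.18 = 1376.892
Term 3: 0.5 * 19.8 * 2.7 * 30.22 = 807.7806
qu = 1796.3 + 1376.892 + 807.7806
qu = 3980.97 kPa


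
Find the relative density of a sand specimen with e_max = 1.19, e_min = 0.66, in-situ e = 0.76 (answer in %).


Using Dr = (e_max - e) / (e_max - e_min) * 100
e_max - e = 1.19 - 0.76 = 0.43
e_max - e_min = 1.19 - 0.66 = 0.53
Dr = 0.43 / 0.53 * 100
Dr = 81.13 %


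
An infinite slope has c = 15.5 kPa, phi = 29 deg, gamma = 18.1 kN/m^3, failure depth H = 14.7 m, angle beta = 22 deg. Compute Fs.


Result: 1.54

Derivation:
Using Fs = c / (gamma*H*sin(beta)*cos(beta)) + tan(phi)/tan(beta)
Cohesion contribution = 15.5 / (18.1*14.7*sin(22)*cos(22))
Cohesion contribution = 0.167724
Friction contribution = tan(29)/tan(22) = 1.37196
Fs = 0.167724 + 1.37196
Fs = 1.54


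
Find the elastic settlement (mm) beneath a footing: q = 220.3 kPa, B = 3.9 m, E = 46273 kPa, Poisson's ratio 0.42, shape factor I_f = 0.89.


Using Se = q * B * (1 - nu^2) * I_f / E
1 - nu^2 = 1 - 0.42^2 = 0.8236
Se = 220.3 * 3.9 * 0.8236 * 0.89 / 46273
Se = 0.013610 m
Convert to mm: Se = 0.013610 * 1000 = 13.61 mm


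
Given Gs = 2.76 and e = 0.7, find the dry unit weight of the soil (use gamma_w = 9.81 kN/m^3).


Using gamma_d = Gs * gamma_w / (1 + e)
gamma_d = 2.76 * 9.81 / (1 + 0.7)
gamma_d = 2.76 * 9.81 / 1.7
gamma_d = 15.927 kN/m^3


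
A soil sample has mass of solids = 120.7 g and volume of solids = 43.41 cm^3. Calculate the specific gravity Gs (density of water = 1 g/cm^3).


Using Gs = m_s / (V_s * rho_w)
Since rho_w = 1 g/cm^3:
Gs = 120.7 / 43.41
Gs = 2.78


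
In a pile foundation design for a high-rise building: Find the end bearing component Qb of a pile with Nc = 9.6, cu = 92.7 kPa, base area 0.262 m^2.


Using Qb = Nc * cu * Ab
Qb = 9.6 * 92.7 * 0.262
Qb = 233.16 kN


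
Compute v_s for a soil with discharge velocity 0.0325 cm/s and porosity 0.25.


Using v_s = v_d / n
v_s = 0.0325 / 0.25
v_s = 0.13 cm/s


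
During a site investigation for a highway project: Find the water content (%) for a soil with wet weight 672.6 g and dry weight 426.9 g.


Using w = (m_wet - m_dry) / m_dry * 100
m_wet - m_dry = 672.6 - 426.9 = 245.7 g
w = 245.7 / 426.9 * 100
w = 57.55 %


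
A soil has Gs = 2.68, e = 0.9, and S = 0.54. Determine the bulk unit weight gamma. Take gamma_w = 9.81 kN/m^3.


Using gamma = gamma_w * (Gs + S*e) / (1 + e)
Numerator: Gs + S*e = 2.68 + 0.54*0.9 = 3.166
Denominator: 1 + e = 1 + 0.9 = 1.9
gamma = 9.81 * 3.166 / 1.9
gamma = 16.347 kN/m^3


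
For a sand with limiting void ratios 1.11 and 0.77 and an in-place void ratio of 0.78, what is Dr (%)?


Using Dr = (e_max - e) / (e_max - e_min) * 100
e_max - e = 1.11 - 0.78 = 0.33
e_max - e_min = 1.11 - 0.77 = 0.34
Dr = 0.33 / 0.34 * 100
Dr = 97.06 %


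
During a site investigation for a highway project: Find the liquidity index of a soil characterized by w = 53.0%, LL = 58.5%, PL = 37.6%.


First compute the plasticity index:
PI = LL - PL = 58.5 - 37.6 = 20.9
Then compute the liquidity index:
LI = (w - PL) / PI
LI = (53.0 - 37.6) / 20.9
LI = 0.737


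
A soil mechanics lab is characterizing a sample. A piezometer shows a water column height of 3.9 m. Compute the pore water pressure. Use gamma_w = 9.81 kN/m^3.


Result: 38.26 kPa

Derivation:
Using u = gamma_w * h_w
u = 9.81 * 3.9
u = 38.26 kPa


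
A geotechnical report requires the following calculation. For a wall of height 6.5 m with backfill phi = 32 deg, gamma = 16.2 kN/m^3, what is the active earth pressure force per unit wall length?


Compute active earth pressure coefficient:
Ka = tan^2(45 - phi/2) = tan^2(29.0) = 0.307259
Compute active force:
Pa = 0.5 * Ka * gamma * H^2
Pa = 0.5 * 0.307259 * 16.2 * 6.5^2
Pa = 105.15 kN/m


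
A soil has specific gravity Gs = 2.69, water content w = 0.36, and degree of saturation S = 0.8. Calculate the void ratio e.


Result: 1.2105

Derivation:
Using the relation e = Gs * w / S
e = 2.69 * 0.36 / 0.8
e = 1.2105


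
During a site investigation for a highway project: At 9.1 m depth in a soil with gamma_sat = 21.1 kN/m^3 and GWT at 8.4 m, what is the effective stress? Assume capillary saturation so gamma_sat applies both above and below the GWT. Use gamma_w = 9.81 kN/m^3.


Total stress = gamma_sat * depth
sigma = 21.1 * 9.1 = 192.01 kPa
Pore water pressure u = gamma_w * (depth - d_wt)
u = 9.81 * (9.1 - 8.4) = 6.867 kPa
Effective stress = sigma - u
sigma' = 192.01 - 6.867 = 185.14 kPa


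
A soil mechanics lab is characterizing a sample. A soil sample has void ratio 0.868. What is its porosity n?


Result: 0.4647

Derivation:
Using the relation n = e / (1 + e)
n = 0.868 / (1 + 0.868)
n = 0.868 / 1.868
n = 0.4647


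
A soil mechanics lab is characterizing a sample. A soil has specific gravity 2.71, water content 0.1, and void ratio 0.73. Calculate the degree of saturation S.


Using S = Gs * w / e
S = 2.71 * 0.1 / 0.73
S = 0.3712


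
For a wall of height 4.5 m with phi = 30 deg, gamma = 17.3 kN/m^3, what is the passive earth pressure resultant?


Result: 525.49 kN/m

Derivation:
Compute passive earth pressure coefficient:
Kp = tan^2(45 + phi/2) = tan^2(60.0) = 3
Compute passive force:
Pp = 0.5 * Kp * gamma * H^2
Pp = 0.5 * 3 * 17.3 * 4.5^2
Pp = 525.49 kN/m


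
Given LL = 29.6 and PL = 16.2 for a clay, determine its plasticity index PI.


Using PI = LL - PL
PI = 29.6 - 16.2
PI = 13.4


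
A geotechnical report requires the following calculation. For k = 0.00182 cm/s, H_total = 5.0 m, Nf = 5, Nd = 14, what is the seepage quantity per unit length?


Convert k to m/s for unit consistency with H:
k = 0.00182 cm/s = 0.00182 / 100 m/s = 1.82e-05 m/s
Using q = k * H * Nf / Nd
Nf / Nd = 5 / 14 = 0.3571
q = 1.82e-05 * 5.0 * 0.3571
q = 3.25e-05 m^3/s per m


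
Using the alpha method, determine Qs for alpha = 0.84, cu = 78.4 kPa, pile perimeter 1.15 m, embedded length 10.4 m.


Using Qs = alpha * cu * perimeter * L
Qs = 0.84 * 78.4 * 1.15 * 10.4
Qs = 787.64 kN


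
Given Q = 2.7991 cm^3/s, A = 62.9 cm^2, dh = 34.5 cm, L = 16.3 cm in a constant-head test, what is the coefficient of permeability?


Compute hydraulic gradient:
i = dh / L = 34.5 / 16.3 = 2.11656
Then apply Darcy's law:
k = Q / (A * i)
k = 2.7991 / (62.9 * 2.11656)
k = 2.7991 / 133.132
k = 0.021025 cm/s


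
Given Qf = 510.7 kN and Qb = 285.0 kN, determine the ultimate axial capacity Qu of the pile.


Using Qu = Qf + Qb
Qu = 510.7 + 285.0
Qu = 795.7 kN


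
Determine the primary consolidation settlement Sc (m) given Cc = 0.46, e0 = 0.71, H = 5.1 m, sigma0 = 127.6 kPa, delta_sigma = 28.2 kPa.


Using Sc = Cc * H / (1 + e0) * log10((sigma0 + delta_sigma) / sigma0)
Stress ratio = (127.6 + 28.2) / 127.6 = 1.221
log10(1.221) = 0.0867168
Cc * H / (1 + e0) = 0.46 * 5.1 / (1 + 0.71) = 1.37193
Sc = 1.37193 * 0.0867168
Sc = 0.119 m


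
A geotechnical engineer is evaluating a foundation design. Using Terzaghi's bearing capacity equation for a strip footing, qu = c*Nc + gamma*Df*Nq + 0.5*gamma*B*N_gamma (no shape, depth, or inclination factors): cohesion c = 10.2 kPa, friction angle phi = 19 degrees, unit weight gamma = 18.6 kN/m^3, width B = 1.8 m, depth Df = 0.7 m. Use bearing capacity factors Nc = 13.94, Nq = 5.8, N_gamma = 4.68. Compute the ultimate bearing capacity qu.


Compute qu = c*Nc + gamma*Df*Nq + 0.5*gamma*B*N_gamma
Term 1: 10.2 * 13.94 = 142.188
Term 2: 18.6 * 0.7 * 5.8 = 75.516
Term 3: 0.5 * 18.6 * 1.8 * 4.68 = 78.3432
qu = 142.188 + 75.516 + 78.3432
qu = 296.05 kPa


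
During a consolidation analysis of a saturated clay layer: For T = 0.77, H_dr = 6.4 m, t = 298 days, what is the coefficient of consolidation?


Result: 0.10584 m^2/day

Derivation:
Using cv = T * H_dr^2 / t
H_dr^2 = 6.4^2 = 40.96
cv = 0.77 * 40.96 / 298
cv = 0.10584 m^2/day


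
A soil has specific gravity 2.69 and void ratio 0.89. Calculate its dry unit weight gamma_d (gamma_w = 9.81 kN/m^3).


Using gamma_d = Gs * gamma_w / (1 + e)
gamma_d = 2.69 * 9.81 / (1 + 0.89)
gamma_d = 2.69 * 9.81 / 1.89
gamma_d = 13.962 kN/m^3


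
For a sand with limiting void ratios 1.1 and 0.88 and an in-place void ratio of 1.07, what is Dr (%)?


Result: 13.64 %

Derivation:
Using Dr = (e_max - e) / (e_max - e_min) * 100
e_max - e = 1.1 - 1.07 = 0.03
e_max - e_min = 1.1 - 0.88 = 0.22
Dr = 0.03 / 0.22 * 100
Dr = 13.64 %


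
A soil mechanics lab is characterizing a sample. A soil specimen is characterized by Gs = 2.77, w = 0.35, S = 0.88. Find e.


Using the relation e = Gs * w / S
e = 2.77 * 0.35 / 0.88
e = 1.1017


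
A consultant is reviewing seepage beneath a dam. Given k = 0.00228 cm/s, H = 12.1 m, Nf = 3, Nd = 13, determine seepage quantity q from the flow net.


Convert k to m/s for unit consistency with H:
k = 0.00228 cm/s = 0.00228 / 100 m/s = 2.28e-05 m/s
Using q = k * H * Nf / Nd
Nf / Nd = 3 / 13 = 0.2308
q = 2.28e-05 * 12.1 * 0.2308
q = 6.366e-05 m^3/s per m


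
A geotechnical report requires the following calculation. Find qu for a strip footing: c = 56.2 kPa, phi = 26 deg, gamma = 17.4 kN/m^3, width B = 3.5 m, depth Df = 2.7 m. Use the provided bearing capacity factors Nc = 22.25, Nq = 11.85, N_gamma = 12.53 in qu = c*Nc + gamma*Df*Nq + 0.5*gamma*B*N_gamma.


Compute qu = c*Nc + gamma*Df*Nq + 0.5*gamma*B*N_gamma
Term 1: 56.2 * 22.25 = 1250.45
Term 2: 17.4 * 2.7 * 11.85 = 556.713
Term 3: 0.5 * 17.4 * 3.5 * 12.53 = 381.5385
qu = 1250.45 + 556.713 + 381.5385
qu = 2188.7 kPa


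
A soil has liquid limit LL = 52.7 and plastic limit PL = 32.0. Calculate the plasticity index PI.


Result: 20.7

Derivation:
Using PI = LL - PL
PI = 52.7 - 32.0
PI = 20.7


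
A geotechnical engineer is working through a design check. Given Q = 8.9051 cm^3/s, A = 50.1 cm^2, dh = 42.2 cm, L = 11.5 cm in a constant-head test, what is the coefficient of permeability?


Compute hydraulic gradient:
i = dh / L = 42.2 / 11.5 = 3.66957
Then apply Darcy's law:
k = Q / (A * i)
k = 8.9051 / (50.1 * 3.66957)
k = 8.9051 / 183.845
k = 0.048438 cm/s


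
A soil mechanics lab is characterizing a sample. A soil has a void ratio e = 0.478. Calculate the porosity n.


Using the relation n = e / (1 + e)
n = 0.478 / (1 + 0.478)
n = 0.478 / 1.478
n = 0.3234


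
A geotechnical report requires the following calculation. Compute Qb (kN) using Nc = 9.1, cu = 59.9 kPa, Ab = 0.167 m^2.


Result: 91.03 kN

Derivation:
Using Qb = Nc * cu * Ab
Qb = 9.1 * 59.9 * 0.167
Qb = 91.03 kN


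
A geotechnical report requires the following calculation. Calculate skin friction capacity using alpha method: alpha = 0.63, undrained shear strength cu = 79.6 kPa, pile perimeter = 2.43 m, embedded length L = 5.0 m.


Using Qs = alpha * cu * perimeter * L
Qs = 0.63 * 79.6 * 2.43 * 5.0
Qs = 609.3 kN


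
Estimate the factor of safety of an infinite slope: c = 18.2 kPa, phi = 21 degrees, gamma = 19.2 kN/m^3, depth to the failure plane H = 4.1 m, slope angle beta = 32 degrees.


Result: 1.129

Derivation:
Using Fs = c / (gamma*H*sin(beta)*cos(beta)) + tan(phi)/tan(beta)
Cohesion contribution = 18.2 / (19.2*4.1*sin(32)*cos(32))
Cohesion contribution = 0.514465
Friction contribution = tan(21)/tan(32) = 0.614311
Fs = 0.514465 + 0.614311
Fs = 1.129


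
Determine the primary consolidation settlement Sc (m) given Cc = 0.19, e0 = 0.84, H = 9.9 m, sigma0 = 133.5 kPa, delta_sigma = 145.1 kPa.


Result: 0.3266 m

Derivation:
Using Sc = Cc * H / (1 + e0) * log10((sigma0 + delta_sigma) / sigma0)
Stress ratio = (133.5 + 145.1) / 133.5 = 2.08689
log10(2.08689) = 0.3195
Cc * H / (1 + e0) = 0.19 * 9.9 / (1 + 0.84) = 1.02228
Sc = 1.02228 * 0.3195
Sc = 0.3266 m


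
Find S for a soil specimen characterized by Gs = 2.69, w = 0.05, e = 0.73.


Using S = Gs * w / e
S = 2.69 * 0.05 / 0.73
S = 0.1842


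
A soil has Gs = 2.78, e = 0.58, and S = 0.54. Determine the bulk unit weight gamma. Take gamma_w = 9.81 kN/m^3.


Result: 19.205 kN/m^3

Derivation:
Using gamma = gamma_w * (Gs + S*e) / (1 + e)
Numerator: Gs + S*e = 2.78 + 0.54*0.58 = 3.0932
Denominator: 1 + e = 1 + 0.58 = 1.58
gamma = 9.81 * 3.0932 / 1.58
gamma = 19.205 kN/m^3


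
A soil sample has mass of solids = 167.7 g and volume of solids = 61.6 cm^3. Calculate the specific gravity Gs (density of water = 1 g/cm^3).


Result: 2.722

Derivation:
Using Gs = m_s / (V_s * rho_w)
Since rho_w = 1 g/cm^3:
Gs = 167.7 / 61.6
Gs = 2.722


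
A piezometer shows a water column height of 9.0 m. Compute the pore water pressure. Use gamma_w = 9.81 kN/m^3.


Using u = gamma_w * h_w
u = 9.81 * 9.0
u = 88.29 kPa


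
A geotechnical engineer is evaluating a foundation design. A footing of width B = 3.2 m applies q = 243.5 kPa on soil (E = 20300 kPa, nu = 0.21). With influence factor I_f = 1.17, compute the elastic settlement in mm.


Result: 42.929 mm

Derivation:
Using Se = q * B * (1 - nu^2) * I_f / E
1 - nu^2 = 1 - 0.21^2 = 0.9559
Se = 243.5 * 3.2 * 0.9559 * 1.17 / 20300
Se = 0.042929 m
Convert to mm: Se = 0.042929 * 1000 = 42.929 mm


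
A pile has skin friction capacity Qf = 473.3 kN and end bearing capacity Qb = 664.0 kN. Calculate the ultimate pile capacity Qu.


Result: 1137.3 kN

Derivation:
Using Qu = Qf + Qb
Qu = 473.3 + 664.0
Qu = 1137.3 kN


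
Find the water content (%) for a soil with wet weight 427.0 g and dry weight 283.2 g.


Using w = (m_wet - m_dry) / m_dry * 100
m_wet - m_dry = 427.0 - 283.2 = 143.8 g
w = 143.8 / 283.2 * 100
w = 50.78 %


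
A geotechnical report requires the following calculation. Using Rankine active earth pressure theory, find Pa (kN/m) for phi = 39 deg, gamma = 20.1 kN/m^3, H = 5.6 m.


Compute active earth pressure coefficient:
Ka = tan^2(45 - phi/2) = tan^2(25.5) = 0.227506
Compute active force:
Pa = 0.5 * Ka * gamma * H^2
Pa = 0.5 * 0.227506 * 20.1 * 5.6^2
Pa = 71.7 kN/m


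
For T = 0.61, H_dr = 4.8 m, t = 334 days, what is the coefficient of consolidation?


Using cv = T * H_dr^2 / t
H_dr^2 = 4.8^2 = 23.04
cv = 0.61 * 23.04 / 334
cv = 0.04208 m^2/day


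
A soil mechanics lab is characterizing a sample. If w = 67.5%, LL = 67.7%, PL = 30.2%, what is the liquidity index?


First compute the plasticity index:
PI = LL - PL = 67.7 - 30.2 = 37.5
Then compute the liquidity index:
LI = (w - PL) / PI
LI = (67.5 - 30.2) / 37.5
LI = 0.995


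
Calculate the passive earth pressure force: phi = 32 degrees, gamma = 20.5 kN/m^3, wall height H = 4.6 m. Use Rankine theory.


Compute passive earth pressure coefficient:
Kp = tan^2(45 + phi/2) = tan^2(61.0) = 3.254588
Compute passive force:
Pp = 0.5 * Kp * gamma * H^2
Pp = 0.5 * 3.254588 * 20.5 * 4.6^2
Pp = 705.89 kN/m


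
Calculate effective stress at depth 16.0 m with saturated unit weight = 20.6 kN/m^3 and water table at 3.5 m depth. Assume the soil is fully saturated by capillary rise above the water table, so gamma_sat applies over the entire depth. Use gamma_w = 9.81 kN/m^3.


Result: 206.98 kPa

Derivation:
Total stress = gamma_sat * depth
sigma = 20.6 * 16.0 = 329.6 kPa
Pore water pressure u = gamma_w * (depth - d_wt)
u = 9.81 * (16.0 - 3.5) = 122.625 kPa
Effective stress = sigma - u
sigma' = 329.6 - 122.625 = 206.98 kPa


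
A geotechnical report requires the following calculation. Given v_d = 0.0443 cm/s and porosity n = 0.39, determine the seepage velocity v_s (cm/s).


Using v_s = v_d / n
v_s = 0.0443 / 0.39
v_s = 0.11359 cm/s


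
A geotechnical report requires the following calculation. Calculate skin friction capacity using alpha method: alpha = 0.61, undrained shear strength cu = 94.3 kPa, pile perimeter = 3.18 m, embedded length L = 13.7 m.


Using Qs = alpha * cu * perimeter * L
Qs = 0.61 * 94.3 * 3.18 * 13.7
Qs = 2506.05 kN


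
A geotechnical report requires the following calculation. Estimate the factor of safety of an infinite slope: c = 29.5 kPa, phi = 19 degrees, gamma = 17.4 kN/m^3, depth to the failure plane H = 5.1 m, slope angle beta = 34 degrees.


Using Fs = c / (gamma*H*sin(beta)*cos(beta)) + tan(phi)/tan(beta)
Cohesion contribution = 29.5 / (17.4*5.1*sin(34)*cos(34))
Cohesion contribution = 0.717079
Friction contribution = tan(19)/tan(34) = 0.510487
Fs = 0.717079 + 0.510487
Fs = 1.228


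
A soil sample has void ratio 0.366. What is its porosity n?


Result: 0.2679

Derivation:
Using the relation n = e / (1 + e)
n = 0.366 / (1 + 0.366)
n = 0.366 / 1.366
n = 0.2679


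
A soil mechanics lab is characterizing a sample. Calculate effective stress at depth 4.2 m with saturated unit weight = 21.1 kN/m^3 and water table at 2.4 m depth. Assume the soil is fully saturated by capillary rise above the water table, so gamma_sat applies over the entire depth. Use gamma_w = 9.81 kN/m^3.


Total stress = gamma_sat * depth
sigma = 21.1 * 4.2 = 88.62 kPa
Pore water pressure u = gamma_w * (depth - d_wt)
u = 9.81 * (4.2 - 2.4) = 17.658 kPa
Effective stress = sigma - u
sigma' = 88.62 - 17.658 = 70.96 kPa


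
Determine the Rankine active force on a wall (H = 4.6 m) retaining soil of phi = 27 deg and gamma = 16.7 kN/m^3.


Compute active earth pressure coefficient:
Ka = tan^2(45 - phi/2) = tan^2(31.5) = 0.375525
Compute active force:
Pa = 0.5 * Ka * gamma * H^2
Pa = 0.5 * 0.375525 * 16.7 * 4.6^2
Pa = 66.35 kN/m


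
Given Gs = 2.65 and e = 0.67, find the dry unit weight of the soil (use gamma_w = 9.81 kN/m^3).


Using gamma_d = Gs * gamma_w / (1 + e)
gamma_d = 2.65 * 9.81 / (1 + 0.67)
gamma_d = 2.65 * 9.81 / 1.67
gamma_d = 15.567 kN/m^3


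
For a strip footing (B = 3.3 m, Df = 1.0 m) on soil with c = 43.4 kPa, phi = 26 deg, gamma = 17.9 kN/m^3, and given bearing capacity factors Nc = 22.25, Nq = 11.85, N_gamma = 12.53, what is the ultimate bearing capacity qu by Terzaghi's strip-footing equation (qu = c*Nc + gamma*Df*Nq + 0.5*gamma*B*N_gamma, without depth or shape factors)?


Result: 1547.84 kPa

Derivation:
Compute qu = c*Nc + gamma*Df*Nq + 0.5*gamma*B*N_gamma
Term 1: 43.4 * 22.25 = 965.65
Term 2: 17.9 * 1.0 * 11.85 = 212.115
Term 3: 0.5 * 17.9 * 3.3 * 12.53 = 370.07355
qu = 965.65 + 212.115 + 370.07355
qu = 1547.84 kPa


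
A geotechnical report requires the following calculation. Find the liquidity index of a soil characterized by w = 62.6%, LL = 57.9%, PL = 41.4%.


First compute the plasticity index:
PI = LL - PL = 57.9 - 41.4 = 16.5
Then compute the liquidity index:
LI = (w - PL) / PI
LI = (62.6 - 41.4) / 16.5
LI = 1.285


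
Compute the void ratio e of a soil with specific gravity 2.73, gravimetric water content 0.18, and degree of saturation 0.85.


Result: 0.5781

Derivation:
Using the relation e = Gs * w / S
e = 2.73 * 0.18 / 0.85
e = 0.5781


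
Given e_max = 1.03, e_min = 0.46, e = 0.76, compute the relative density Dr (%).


Result: 47.37 %

Derivation:
Using Dr = (e_max - e) / (e_max - e_min) * 100
e_max - e = 1.03 - 0.76 = 0.27
e_max - e_min = 1.03 - 0.46 = 0.57
Dr = 0.27 / 0.57 * 100
Dr = 47.37 %


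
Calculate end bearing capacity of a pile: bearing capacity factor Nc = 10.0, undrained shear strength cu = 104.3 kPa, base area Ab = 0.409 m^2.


Using Qb = Nc * cu * Ab
Qb = 10.0 * 104.3 * 0.409
Qb = 426.59 kN


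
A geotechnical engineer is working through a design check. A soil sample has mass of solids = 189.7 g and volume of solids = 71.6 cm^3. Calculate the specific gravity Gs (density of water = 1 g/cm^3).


Using Gs = m_s / (V_s * rho_w)
Since rho_w = 1 g/cm^3:
Gs = 189.7 / 71.6
Gs = 2.649


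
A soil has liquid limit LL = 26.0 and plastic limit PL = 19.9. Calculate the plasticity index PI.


Using PI = LL - PL
PI = 26.0 - 19.9
PI = 6.1


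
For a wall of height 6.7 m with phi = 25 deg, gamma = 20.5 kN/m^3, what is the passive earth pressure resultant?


Result: 1133.7 kN/m

Derivation:
Compute passive earth pressure coefficient:
Kp = tan^2(45 + phi/2) = tan^2(57.5) = 2.463913
Compute passive force:
Pp = 0.5 * Kp * gamma * H^2
Pp = 0.5 * 2.463913 * 20.5 * 6.7^2
Pp = 1133.7 kN/m


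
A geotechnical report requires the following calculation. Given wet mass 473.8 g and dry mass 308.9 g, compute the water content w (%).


Result: 53.38 %

Derivation:
Using w = (m_wet - m_dry) / m_dry * 100
m_wet - m_dry = 473.8 - 308.9 = 164.9 g
w = 164.9 / 308.9 * 100
w = 53.38 %


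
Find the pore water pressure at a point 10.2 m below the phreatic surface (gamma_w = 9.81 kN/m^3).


Using u = gamma_w * h_w
u = 9.81 * 10.2
u = 100.06 kPa


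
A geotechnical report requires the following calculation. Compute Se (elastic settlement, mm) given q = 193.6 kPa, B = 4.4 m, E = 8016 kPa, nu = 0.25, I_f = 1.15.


Result: 114.57 mm

Derivation:
Using Se = q * B * (1 - nu^2) * I_f / E
1 - nu^2 = 1 - 0.25^2 = 0.9375
Se = 193.6 * 4.4 * 0.9375 * 1.15 / 8016
Se = 0.114570 m
Convert to mm: Se = 0.114570 * 1000 = 114.57 mm


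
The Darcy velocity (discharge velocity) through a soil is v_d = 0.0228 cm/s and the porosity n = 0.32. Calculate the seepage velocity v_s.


Using v_s = v_d / n
v_s = 0.0228 / 0.32
v_s = 0.07125 cm/s


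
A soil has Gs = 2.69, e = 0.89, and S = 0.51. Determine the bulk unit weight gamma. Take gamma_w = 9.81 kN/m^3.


Using gamma = gamma_w * (Gs + S*e) / (1 + e)
Numerator: Gs + S*e = 2.69 + 0.51*0.89 = 3.1439
Denominator: 1 + e = 1 + 0.89 = 1.89
gamma = 9.81 * 3.1439 / 1.89
gamma = 16.318 kN/m^3


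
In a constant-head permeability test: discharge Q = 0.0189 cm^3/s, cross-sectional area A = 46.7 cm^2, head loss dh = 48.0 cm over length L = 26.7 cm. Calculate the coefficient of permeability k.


Compute hydraulic gradient:
i = dh / L = 48.0 / 26.7 = 1.79775
Then apply Darcy's law:
k = Q / (A * i)
k = 0.0189 / (46.7 * 1.79775)
k = 0.0189 / 83.9551
k = 0.000225 cm/s


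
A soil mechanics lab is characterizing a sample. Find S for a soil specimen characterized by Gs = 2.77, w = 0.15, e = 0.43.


Result: 0.9663

Derivation:
Using S = Gs * w / e
S = 2.77 * 0.15 / 0.43
S = 0.9663


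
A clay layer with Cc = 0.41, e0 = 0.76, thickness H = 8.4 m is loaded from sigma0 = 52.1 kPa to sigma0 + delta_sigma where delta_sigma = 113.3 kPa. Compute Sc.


Using Sc = Cc * H / (1 + e0) * log10((sigma0 + delta_sigma) / sigma0)
Stress ratio = (52.1 + 113.3) / 52.1 = 3.17466
log10(3.17466) = 0.501698
Cc * H / (1 + e0) = 0.41 * 8.4 / (1 + 0.76) = 1.95682
Sc = 1.95682 * 0.501698
Sc = 0.9817 m


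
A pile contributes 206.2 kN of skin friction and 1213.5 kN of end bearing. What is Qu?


Using Qu = Qf + Qb
Qu = 206.2 + 1213.5
Qu = 1419.7 kN


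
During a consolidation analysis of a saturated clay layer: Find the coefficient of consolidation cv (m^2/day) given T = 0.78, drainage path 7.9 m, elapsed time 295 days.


Using cv = T * H_dr^2 / t
H_dr^2 = 7.9^2 = 62.41
cv = 0.78 * 62.41 / 295
cv = 0.16502 m^2/day


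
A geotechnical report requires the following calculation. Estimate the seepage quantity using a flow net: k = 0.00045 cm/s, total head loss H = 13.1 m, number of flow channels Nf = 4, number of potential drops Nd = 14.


Convert k to m/s for unit consistency with H:
k = 0.00045 cm/s = 0.00045 / 100 m/s = 4.5e-06 m/s
Using q = k * H * Nf / Nd
Nf / Nd = 4 / 14 = 0.2857
q = 4.5e-06 * 13.1 * 0.2857
q = 1.684e-05 m^3/s per m
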